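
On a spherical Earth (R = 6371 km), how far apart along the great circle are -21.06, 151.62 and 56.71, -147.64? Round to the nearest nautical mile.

Δλ = -147.64 − 151.62 = -299.26°; wrapped into (−180°, 180°]: 60.74°.
Δφ = 56.71 − -21.06 = 77.77°.
a = sin²(Δφ/2) + cos φ₁ · cos φ₂ · sin²(Δλ/2) = 0.525011.
c = 2·atan2(√a, √(1−a)) = 1.62084 rad → d = 6371·c ≈ 10326.36 km ≈ 5575.79 nmi.

5576 nmi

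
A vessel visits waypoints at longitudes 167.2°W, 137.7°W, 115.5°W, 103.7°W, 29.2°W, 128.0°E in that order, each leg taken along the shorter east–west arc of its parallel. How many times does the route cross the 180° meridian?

Leg 1: -167.2° → -137.7°, shortest Δλ = 29.5° (east) — does not cross 180°.
Leg 2: -137.7° → -115.5°, shortest Δλ = 22.2° (east) — does not cross 180°.
Leg 3: -115.5° → -103.7°, shortest Δλ = 11.8° (east) — does not cross 180°.
Leg 4: -103.7° → -29.2°, shortest Δλ = 74.5° (east) — does not cross 180°.
Leg 5: -29.2° → +128.0°, shortest Δλ = 157.2° (east) — does not cross 180°.
Total crossings: 0.

0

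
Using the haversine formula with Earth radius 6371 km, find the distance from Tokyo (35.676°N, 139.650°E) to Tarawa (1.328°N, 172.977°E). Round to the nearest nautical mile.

2774 nmi

Δλ = 172.977 − 139.650 = 33.327°.
Δφ = 1.328 − 35.676 = -34.348°.
a = sin²(Δφ/2) + cos φ₁ · cos φ₂ · sin²(Δλ/2) = 0.153963.
c = 2·atan2(√a, √(1−a)) = 0.80644 rad → d = 6371·c ≈ 5137.82 km ≈ 2774.20 nmi.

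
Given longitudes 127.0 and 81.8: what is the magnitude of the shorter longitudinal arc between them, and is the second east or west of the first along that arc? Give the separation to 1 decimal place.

Raw difference: 81.8 − 127.0 = -45.2°.
Normalise into (−180°, 180°]: -45.2° stays -45.2°.
Negative ⇒ the second point lies to the west; separation 45.2°.

45.2° west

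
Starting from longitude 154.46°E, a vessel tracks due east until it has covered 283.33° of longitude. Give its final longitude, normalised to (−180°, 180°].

77.79°E

Start at +154.46°; shift +283.33° → +437.79°.
+437.79° lies outside (−180°, 180°]; subtract 360° → +77.79°.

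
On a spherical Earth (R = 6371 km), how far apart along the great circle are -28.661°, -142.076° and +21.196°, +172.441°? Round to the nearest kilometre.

7385 km

Δλ = 172.441 − -142.076 = 314.517°; wrapped into (−180°, 180°]: -45.483°.
Δφ = 21.196 − -28.661 = 49.857°.
a = sin²(Δφ/2) + cos φ₁ · cos φ₂ · sin²(Δλ/2) = 0.299909.
c = 2·atan2(√a, √(1−a)) = 1.15908 rad → d = 6371·c ≈ 7384.51 km.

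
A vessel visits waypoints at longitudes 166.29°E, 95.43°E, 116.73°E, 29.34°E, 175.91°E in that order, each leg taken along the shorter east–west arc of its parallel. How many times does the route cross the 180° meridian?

0

Leg 1: +166.29° → +95.43°, shortest Δλ = -70.86° (west) — does not cross 180°.
Leg 2: +95.43° → +116.73°, shortest Δλ = 21.3° (east) — does not cross 180°.
Leg 3: +116.73° → +29.34°, shortest Δλ = -87.39° (west) — does not cross 180°.
Leg 4: +29.34° → +175.91°, shortest Δλ = 146.57° (east) — does not cross 180°.
Total crossings: 0.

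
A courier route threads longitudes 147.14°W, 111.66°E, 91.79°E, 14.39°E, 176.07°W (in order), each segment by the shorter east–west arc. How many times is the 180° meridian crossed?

Leg 1: -147.14° → +111.66°, shortest Δλ = -101.2° (west) — crosses 180°.
Leg 2: +111.66° → +91.79°, shortest Δλ = -19.87° (west) — does not cross 180°.
Leg 3: +91.79° → +14.39°, shortest Δλ = -77.4° (west) — does not cross 180°.
Leg 4: +14.39° → -176.07°, shortest Δλ = 169.54° (east) — crosses 180°.
Total crossings: 2.

2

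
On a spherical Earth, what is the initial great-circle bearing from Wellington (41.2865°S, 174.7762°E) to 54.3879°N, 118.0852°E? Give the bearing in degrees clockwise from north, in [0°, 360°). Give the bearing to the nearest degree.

329°

Δλ = 118.0852 − 174.7762 = -56.6910°.
θ = atan2( sin Δλ · cos φ₂ , cos φ₁ · sin φ₂ − sin φ₁ · cos φ₂ · cos Δλ )
  = atan2(-0.48664, 0.82188) = -30.630° → normalised to [0°, 360°): 329.370°.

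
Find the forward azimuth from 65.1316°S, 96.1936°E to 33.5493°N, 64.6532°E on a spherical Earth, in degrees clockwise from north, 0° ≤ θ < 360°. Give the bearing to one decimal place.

Δλ = 64.6532 − 96.1936 = -31.5404°.
θ = atan2( sin Δλ · cos φ₂ , cos φ₁ · sin φ₂ − sin φ₁ · cos φ₂ · cos Δλ )
  = atan2(-0.43596, 0.87684) = -26.436° → normalised to [0°, 360°): 333.564°.

333.6°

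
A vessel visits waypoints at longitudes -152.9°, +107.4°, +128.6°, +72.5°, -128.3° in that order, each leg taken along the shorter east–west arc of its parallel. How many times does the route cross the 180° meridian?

2

Leg 1: -152.9° → +107.4°, shortest Δλ = -99.7° (west) — crosses 180°.
Leg 2: +107.4° → +128.6°, shortest Δλ = 21.2° (east) — does not cross 180°.
Leg 3: +128.6° → +72.5°, shortest Δλ = -56.1° (west) — does not cross 180°.
Leg 4: +72.5° → -128.3°, shortest Δλ = 159.2° (east) — crosses 180°.
Total crossings: 2.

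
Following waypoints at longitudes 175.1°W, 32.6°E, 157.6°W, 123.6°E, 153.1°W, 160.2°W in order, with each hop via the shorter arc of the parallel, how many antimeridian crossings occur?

4

Leg 1: -175.1° → +32.6°, shortest Δλ = -152.3° (west) — crosses 180°.
Leg 2: +32.6° → -157.6°, shortest Δλ = 169.8° (east) — crosses 180°.
Leg 3: -157.6° → +123.6°, shortest Δλ = -78.8° (west) — crosses 180°.
Leg 4: +123.6° → -153.1°, shortest Δλ = 83.3° (east) — crosses 180°.
Leg 5: -153.1° → -160.2°, shortest Δλ = -7.1° (west) — does not cross 180°.
Total crossings: 4.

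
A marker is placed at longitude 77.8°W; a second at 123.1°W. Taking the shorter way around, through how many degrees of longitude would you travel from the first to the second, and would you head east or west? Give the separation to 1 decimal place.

Raw difference: -123.1 − -77.8 = -45.3°.
Normalise into (−180°, 180°]: -45.3° stays -45.3°.
Negative ⇒ the second point lies to the west; separation 45.3°.

45.3° west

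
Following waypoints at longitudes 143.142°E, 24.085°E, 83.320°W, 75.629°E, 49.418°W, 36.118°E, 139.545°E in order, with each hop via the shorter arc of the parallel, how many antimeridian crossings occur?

0

Leg 1: +143.142° → +24.085°, shortest Δλ = -119.057° (west) — does not cross 180°.
Leg 2: +24.085° → -83.320°, shortest Δλ = -107.405° (west) — does not cross 180°.
Leg 3: -83.320° → +75.629°, shortest Δλ = 158.949° (east) — does not cross 180°.
Leg 4: +75.629° → -49.418°, shortest Δλ = -125.047° (west) — does not cross 180°.
Leg 5: -49.418° → +36.118°, shortest Δλ = 85.536° (east) — does not cross 180°.
Leg 6: +36.118° → +139.545°, shortest Δλ = 103.427° (east) — does not cross 180°.
Total crossings: 0.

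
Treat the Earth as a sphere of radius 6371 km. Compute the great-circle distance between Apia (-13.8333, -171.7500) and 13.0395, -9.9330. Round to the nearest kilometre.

18047 km

Δλ = -9.9330 − -171.7500 = 161.8170°.
Δφ = 13.0395 − -13.8333 = 26.8728°.
a = sin²(Δφ/2) + cos φ₁ · cos φ₂ · sin²(Δλ/2) = 0.976334.
c = 2·atan2(√a, √(1−a)) = 2.83269 rad → d = 6371·c ≈ 18047.06 km.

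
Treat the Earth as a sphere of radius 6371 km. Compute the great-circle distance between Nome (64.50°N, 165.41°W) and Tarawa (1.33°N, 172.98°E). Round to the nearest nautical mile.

Δλ = 172.98 − -165.41 = 338.39°; wrapped into (−180°, 180°]: -21.61°.
Δφ = 1.33 − 64.50 = -63.17°.
a = sin²(Δφ/2) + cos φ₁ · cos φ₂ · sin²(Δλ/2) = 0.289453.
c = 2·atan2(√a, √(1−a)) = 1.13615 rad → d = 6371·c ≈ 7238.39 km ≈ 3908.42 nmi.

3908 nmi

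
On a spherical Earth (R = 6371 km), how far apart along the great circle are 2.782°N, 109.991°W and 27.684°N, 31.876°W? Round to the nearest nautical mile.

4694 nmi

Δλ = -31.876 − -109.991 = 78.115°.
Δφ = 27.684 − 2.782 = 24.902°.
a = sin²(Δφ/2) + cos φ₁ · cos φ₂ · sin²(Δλ/2) = 0.397647.
c = 2·atan2(√a, √(1−a)) = 1.36463 rad → d = 6371·c ≈ 8694.07 km ≈ 4694.42 nmi.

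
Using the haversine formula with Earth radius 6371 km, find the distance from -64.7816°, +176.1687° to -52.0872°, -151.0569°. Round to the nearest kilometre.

Δλ = -151.0569 − 176.1687 = -327.2256°; wrapped into (−180°, 180°]: 32.7744°.
Δφ = -52.0872 − -64.7816 = 12.6944°.
a = sin²(Δφ/2) + cos φ₁ · cos φ₂ · sin²(Δλ/2) = 0.033060.
c = 2·atan2(√a, √(1−a)) = 0.36568 rad → d = 6371·c ≈ 2329.78 km.

2330 km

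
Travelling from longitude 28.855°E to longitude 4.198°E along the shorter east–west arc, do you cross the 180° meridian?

No

Signed shortest Δλ = ((4.198 − 28.855 + 180) mod 360) − 180 = -24.657°.
Going west by 24.657° from +28.855° reaches +4.198° without touching 180°.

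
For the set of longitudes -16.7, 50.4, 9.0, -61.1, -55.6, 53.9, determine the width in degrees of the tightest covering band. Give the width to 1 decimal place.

Sort the longitudes: -61.1°, -55.6°, -16.7°, +9.0°, +50.4°, +53.9°.
Eastward gaps between consecutive values (wrapping around): 5.5°, 38.9°, 25.7°, 41.4°, 3.5°, 245.0°.
Largest gap = 245.0° ⇒ minimal covering band is its complement: 360° − 245.0° = 115.0°.
Band runs from -61.1° eastward to +53.9°.

115.0°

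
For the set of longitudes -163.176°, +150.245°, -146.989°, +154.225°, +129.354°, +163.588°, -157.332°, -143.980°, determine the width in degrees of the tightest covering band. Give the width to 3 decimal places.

Sort the longitudes: -163.176°, -157.332°, -146.989°, -143.980°, +129.354°, +150.245°, +154.225°, +163.588°.
Eastward gaps between consecutive values (wrapping around): 5.844°, 10.343°, 3.009°, 273.334°, 20.891°, 3.980°, 9.363°, 33.236°.
Largest gap = 273.334° ⇒ minimal covering band is its complement: 360° − 273.334° = 86.666°.
Band runs from +129.354° eastward to -143.980°, crossing the antimeridian.

86.666°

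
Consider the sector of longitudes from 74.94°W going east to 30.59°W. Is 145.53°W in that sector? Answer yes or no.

Band width going east from -74.94° to -30.59°: ((-30.59 − -74.94) mod 360) = 44.35°.
Offset of -145.53° east of the west edge: ((-145.53 − -74.94) mod 360) = 289.41°.
289.41° > 44.35° ⇒ outside.

No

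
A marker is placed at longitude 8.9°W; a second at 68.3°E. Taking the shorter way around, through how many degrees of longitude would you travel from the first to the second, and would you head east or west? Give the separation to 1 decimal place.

77.2° east

Raw difference: 68.3 − -8.9 = 77.2°.
Normalise into (−180°, 180°]: 77.2° stays 77.2°.
Positive ⇒ the second point lies to the east; separation 77.2°.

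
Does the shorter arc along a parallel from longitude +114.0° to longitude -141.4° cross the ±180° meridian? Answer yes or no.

Yes

Naïve |-141.4 − 114.0| = 255.4° > 180°, so the shorter arc goes the other way round — across 180°.
Signed shortest Δλ = ((-141.4 − 114.0 + 180) mod 360) − 180 = 104.6°.
Going east by 104.6° from +114.0° passes through 180° before reaching -141.4°.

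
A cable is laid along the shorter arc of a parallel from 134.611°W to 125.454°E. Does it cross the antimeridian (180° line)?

Yes

Naïve |125.454 − -134.611| = 260.065° > 180°, so the shorter arc goes the other way round — across 180°.
Signed shortest Δλ = ((125.454 − -134.611 + 180) mod 360) − 180 = -99.935°.
Going west by 99.935° from -134.611° passes through 180° before reaching +125.454°.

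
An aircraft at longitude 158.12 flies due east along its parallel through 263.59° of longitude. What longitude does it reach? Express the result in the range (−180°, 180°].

+61.71°

Start at +158.12°; shift +263.59° → +421.71°.
+421.71° lies outside (−180°, 180°]; subtract 360° → +61.71°.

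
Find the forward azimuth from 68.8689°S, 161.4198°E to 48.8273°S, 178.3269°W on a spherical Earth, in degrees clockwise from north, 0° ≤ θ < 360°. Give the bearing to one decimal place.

Δλ = -178.3269 − 161.4198 = -339.7467°; wrapped into (−180°, 180°]: 20.2533°.
θ = atan2( sin Δλ · cos φ₂ , cos φ₁ · sin φ₂ − sin φ₁ · cos φ₂ · cos Δλ )
  = atan2(0.22790, 0.30474) = 36.791° → normalised to [0°, 360°): 36.791°.

36.8°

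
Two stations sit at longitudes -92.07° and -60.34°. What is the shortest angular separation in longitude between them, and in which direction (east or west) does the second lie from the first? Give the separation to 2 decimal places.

Raw difference: -60.34 − -92.07 = 31.73°.
Normalise into (−180°, 180°]: 31.73° stays 31.73°.
Positive ⇒ the second point lies to the east; separation 31.73°.

31.73° east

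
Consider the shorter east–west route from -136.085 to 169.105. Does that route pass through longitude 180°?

Naïve |169.105 − -136.085| = 305.19° > 180°, so the shorter arc goes the other way round — across 180°.
Signed shortest Δλ = ((169.105 − -136.085 + 180) mod 360) − 180 = -54.81°.
Going west by 54.81° from -136.085° passes through 180° before reaching +169.105°.

Yes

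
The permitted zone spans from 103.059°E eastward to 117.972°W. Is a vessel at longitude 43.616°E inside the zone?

Band width going east from +103.059° to -117.972°: ((-117.972 − 103.059) mod 360) = 138.969°.
Offset of +43.616° east of the west edge: ((43.616 − 103.059) mod 360) = 300.557°.
300.557° > 138.969° ⇒ outside.

No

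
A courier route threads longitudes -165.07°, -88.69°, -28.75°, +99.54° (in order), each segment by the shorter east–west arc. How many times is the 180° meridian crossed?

Leg 1: -165.07° → -88.69°, shortest Δλ = 76.38° (east) — does not cross 180°.
Leg 2: -88.69° → -28.75°, shortest Δλ = 59.94° (east) — does not cross 180°.
Leg 3: -28.75° → +99.54°, shortest Δλ = 128.29° (east) — does not cross 180°.
Total crossings: 0.

0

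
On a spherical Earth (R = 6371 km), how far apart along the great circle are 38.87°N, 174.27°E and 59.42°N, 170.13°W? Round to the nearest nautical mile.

Δλ = -170.13 − 174.27 = -344.40°; wrapped into (−180°, 180°]: 15.60°.
Δφ = 59.42 − 38.87 = 20.55°.
a = sin²(Δφ/2) + cos φ₁ · cos φ₂ · sin²(Δλ/2) = 0.039112.
c = 2·atan2(√a, √(1−a)) = 0.39816 rad → d = 6371·c ≈ 2536.69 km ≈ 1369.70 nmi.

1370 nmi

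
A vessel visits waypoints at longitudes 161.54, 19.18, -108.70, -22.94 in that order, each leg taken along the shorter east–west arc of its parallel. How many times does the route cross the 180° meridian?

Leg 1: +161.54° → +19.18°, shortest Δλ = -142.36° (west) — does not cross 180°.
Leg 2: +19.18° → -108.70°, shortest Δλ = -127.88° (west) — does not cross 180°.
Leg 3: -108.70° → -22.94°, shortest Δλ = 85.76° (east) — does not cross 180°.
Total crossings: 0.

0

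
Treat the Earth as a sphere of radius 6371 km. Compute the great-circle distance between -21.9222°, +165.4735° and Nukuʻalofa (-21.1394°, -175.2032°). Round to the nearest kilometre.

1999 km

Δλ = -175.2032 − 165.4735 = -340.6767°; wrapped into (−180°, 180°]: 19.3233°.
Δφ = -21.1394 − -21.9222 = 0.7828°.
a = sin²(Δφ/2) + cos φ₁ · cos φ₂ · sin²(Δλ/2) = 0.024418.
c = 2·atan2(√a, √(1−a)) = 0.31381 rad → d = 6371·c ≈ 1999.31 km.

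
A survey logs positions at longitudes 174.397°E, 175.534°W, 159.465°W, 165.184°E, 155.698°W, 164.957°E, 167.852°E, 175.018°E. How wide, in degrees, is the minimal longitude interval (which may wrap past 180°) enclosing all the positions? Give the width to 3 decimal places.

Sort the longitudes: -175.534°, -159.465°, -155.698°, +164.957°, +165.184°, +167.852°, +174.397°, +175.018°.
Eastward gaps between consecutive values (wrapping around): 16.069°, 3.767°, 320.655°, 0.227°, 2.668°, 6.545°, 0.621°, 9.448°.
Largest gap = 320.655° ⇒ minimal covering band is its complement: 360° − 320.655° = 39.345°.
Band runs from +164.957° eastward to -155.698°, crossing the antimeridian.

39.345°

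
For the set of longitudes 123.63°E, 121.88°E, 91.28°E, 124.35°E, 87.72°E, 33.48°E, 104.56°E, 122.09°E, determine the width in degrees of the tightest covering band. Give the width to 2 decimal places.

Sort the longitudes: +33.48°, +87.72°, +91.28°, +104.56°, +121.88°, +122.09°, +123.63°, +124.35°.
Eastward gaps between consecutive values (wrapping around): 54.24°, 3.56°, 13.28°, 17.32°, 0.21°, 1.54°, 0.72°, 269.13°.
Largest gap = 269.13° ⇒ minimal covering band is its complement: 360° − 269.13° = 90.87°.
Band runs from +33.48° eastward to +124.35°.

90.87°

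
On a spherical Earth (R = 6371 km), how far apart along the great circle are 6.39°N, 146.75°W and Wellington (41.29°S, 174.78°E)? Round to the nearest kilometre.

Δλ = 174.78 − -146.75 = 321.53°; wrapped into (−180°, 180°]: -38.47°.
Δφ = -41.29 − 6.39 = -47.68°.
a = sin²(Δφ/2) + cos φ₁ · cos φ₂ · sin²(Δλ/2) = 0.244407.
c = 2·atan2(√a, √(1−a)) = 1.03423 rad → d = 6371·c ≈ 6589.10 km.

6589 km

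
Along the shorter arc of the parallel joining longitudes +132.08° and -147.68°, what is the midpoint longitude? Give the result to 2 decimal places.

+172.20°

Signed shortest Δλ from +132.08° to -147.68° is +80.24°.
Midpoint longitude = +132.08° + (+80.24°)/2 = +132.08° + 40.12° = +172.20°.
(The naïve average (+132.08 + -147.68)/2 = -7.8° is on the wrong side of the globe.)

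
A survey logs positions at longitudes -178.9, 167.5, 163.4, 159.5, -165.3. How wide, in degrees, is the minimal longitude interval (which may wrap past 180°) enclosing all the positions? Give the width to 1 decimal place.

35.2°

Sort the longitudes: -178.9°, -165.3°, +159.5°, +163.4°, +167.5°.
Eastward gaps between consecutive values (wrapping around): 13.6°, 324.8°, 3.9°, 4.1°, 13.6°.
Largest gap = 324.8° ⇒ minimal covering band is its complement: 360° − 324.8° = 35.2°.
Band runs from +159.5° eastward to -165.3°, crossing the antimeridian.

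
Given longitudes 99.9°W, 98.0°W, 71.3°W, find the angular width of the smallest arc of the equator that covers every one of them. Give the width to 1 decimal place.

Sort the longitudes: -99.9°, -98.0°, -71.3°.
Eastward gaps between consecutive values (wrapping around): 1.9°, 26.7°, 331.4°.
Largest gap = 331.4° ⇒ minimal covering band is its complement: 360° − 331.4° = 28.6°.
Band runs from -99.9° eastward to -71.3°.

28.6°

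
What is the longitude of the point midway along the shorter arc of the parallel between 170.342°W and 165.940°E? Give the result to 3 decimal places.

177.799°E

Signed shortest Δλ from -170.342° to +165.940° is -23.718°.
Midpoint longitude = -170.342° + (-23.718°)/2 = -170.342° − 11.859° = -182.201°.
Normalise into (−180°, 180°]: +177.799°.
(The naïve average (-170.342 + +165.940)/2 = -2.201° is on the wrong side of the globe.)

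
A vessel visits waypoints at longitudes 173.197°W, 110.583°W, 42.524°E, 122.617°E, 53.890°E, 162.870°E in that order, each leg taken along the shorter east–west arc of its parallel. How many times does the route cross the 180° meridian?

0

Leg 1: -173.197° → -110.583°, shortest Δλ = 62.614° (east) — does not cross 180°.
Leg 2: -110.583° → +42.524°, shortest Δλ = 153.107° (east) — does not cross 180°.
Leg 3: +42.524° → +122.617°, shortest Δλ = 80.093° (east) — does not cross 180°.
Leg 4: +122.617° → +53.890°, shortest Δλ = -68.727° (west) — does not cross 180°.
Leg 5: +53.890° → +162.870°, shortest Δλ = 108.98° (east) — does not cross 180°.
Total crossings: 0.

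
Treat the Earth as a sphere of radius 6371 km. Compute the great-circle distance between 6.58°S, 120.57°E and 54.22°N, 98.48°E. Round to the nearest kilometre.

7068 km

Δλ = 98.48 − 120.57 = -22.09°.
Δφ = 54.22 − -6.58 = 60.80°.
a = sin²(Δφ/2) + cos φ₁ · cos φ₂ · sin²(Δλ/2) = 0.277388.
c = 2·atan2(√a, √(1−a)) = 1.10937 rad → d = 6371·c ≈ 7067.81 km.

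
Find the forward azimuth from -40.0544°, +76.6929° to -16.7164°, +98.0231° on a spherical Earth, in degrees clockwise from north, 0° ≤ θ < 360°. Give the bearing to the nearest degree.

Δλ = 98.0231 − 76.6929 = 21.3302°.
θ = atan2( sin Δλ · cos φ₂ , cos φ₁ · sin φ₂ − sin φ₁ · cos φ₂ · cos Δλ )
  = atan2(0.34837, 0.35394) = 44.546° → normalised to [0°, 360°): 44.546°.

45°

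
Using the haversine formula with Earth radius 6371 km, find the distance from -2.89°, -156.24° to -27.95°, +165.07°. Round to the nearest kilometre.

4957 km

Δλ = 165.07 − -156.24 = 321.31°; wrapped into (−180°, 180°]: -38.69°.
Δφ = -27.95 − -2.89 = -25.06°.
a = sin²(Δφ/2) + cos φ₁ · cos φ₂ · sin²(Δλ/2) = 0.143875.
c = 2·atan2(√a, √(1−a)) = 0.77810 rad → d = 6371·c ≈ 4957.27 km.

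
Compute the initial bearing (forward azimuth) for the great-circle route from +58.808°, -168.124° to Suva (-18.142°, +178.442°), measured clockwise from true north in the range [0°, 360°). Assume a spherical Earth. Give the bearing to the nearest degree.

193°

Δλ = 178.442 − -168.124 = 346.566°; wrapped into (−180°, 180°]: -13.434°.
θ = atan2( sin Δλ · cos φ₂ , cos φ₁ · sin φ₂ − sin φ₁ · cos φ₂ · cos Δλ )
  = atan2(-0.22078, -0.95193) = -166.943° → normalised to [0°, 360°): 193.057°.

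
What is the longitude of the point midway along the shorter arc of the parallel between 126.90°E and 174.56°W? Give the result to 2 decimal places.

Signed shortest Δλ from +126.90° to -174.56° is +58.54°.
Midpoint longitude = +126.90° + (+58.54°)/2 = +126.90° + 29.27° = +156.17°.
(The naïve average (+126.90 + -174.56)/2 = -23.83° is on the wrong side of the globe.)

156.17°E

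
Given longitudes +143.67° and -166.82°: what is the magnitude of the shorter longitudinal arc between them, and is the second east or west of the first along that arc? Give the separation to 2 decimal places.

49.51° east

Raw difference: -166.82 − 143.67 = -310.49°.
Normalise into (−180°, 180°]: -310.49° + 360° = 49.51°.
Positive ⇒ the second point lies to the east; separation 49.51°.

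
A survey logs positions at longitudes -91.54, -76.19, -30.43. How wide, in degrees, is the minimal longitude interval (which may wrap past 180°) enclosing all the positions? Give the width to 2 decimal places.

Sort the longitudes: -91.54°, -76.19°, -30.43°.
Eastward gaps between consecutive values (wrapping around): 15.35°, 45.76°, 298.89°.
Largest gap = 298.89° ⇒ minimal covering band is its complement: 360° − 298.89° = 61.11°.
Band runs from -91.54° eastward to -30.43°.

61.11°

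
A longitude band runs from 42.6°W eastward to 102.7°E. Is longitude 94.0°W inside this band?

Band width going east from -42.6° to +102.7°: ((102.7 − -42.6) mod 360) = 145.3°.
Offset of -94.0° east of the west edge: ((-94.0 − -42.6) mod 360) = 308.6°.
308.6° > 145.3° ⇒ outside.

No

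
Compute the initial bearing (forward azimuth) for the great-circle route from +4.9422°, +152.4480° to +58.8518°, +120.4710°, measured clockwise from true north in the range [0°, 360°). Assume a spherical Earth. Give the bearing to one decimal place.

Δλ = 120.4710 − 152.4480 = -31.9770°.
θ = atan2( sin Δλ · cos φ₂ , cos φ₁ · sin φ₂ − sin φ₁ · cos φ₂ · cos Δλ )
  = atan2(-0.27393, 0.81485) = -18.581° → normalised to [0°, 360°): 341.419°.

341.4°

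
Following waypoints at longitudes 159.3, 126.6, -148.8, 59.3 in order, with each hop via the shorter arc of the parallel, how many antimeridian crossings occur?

Leg 1: +159.3° → +126.6°, shortest Δλ = -32.7° (west) — does not cross 180°.
Leg 2: +126.6° → -148.8°, shortest Δλ = 84.6° (east) — crosses 180°.
Leg 3: -148.8° → +59.3°, shortest Δλ = -151.9° (west) — crosses 180°.
Total crossings: 2.

2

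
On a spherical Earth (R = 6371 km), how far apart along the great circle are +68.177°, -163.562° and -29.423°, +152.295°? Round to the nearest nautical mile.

6180 nmi

Δλ = 152.295 − -163.562 = 315.857°; wrapped into (−180°, 180°]: -44.143°.
Δφ = -29.423 − 68.177 = -97.600°.
a = sin²(Δφ/2) + cos φ₁ · cos φ₂ · sin²(Δλ/2) = 0.611847.
c = 2·atan2(√a, √(1−a)) = 1.79640 rad → d = 6371·c ≈ 11444.86 km ≈ 6179.73 nmi.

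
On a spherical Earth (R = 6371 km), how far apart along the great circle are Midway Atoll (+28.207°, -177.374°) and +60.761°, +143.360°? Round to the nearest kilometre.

4646 km

Δλ = 143.360 − -177.374 = 320.734°; wrapped into (−180°, 180°]: -39.266°.
Δφ = 60.761 − 28.207 = 32.554°.
a = sin²(Δφ/2) + cos φ₁ · cos φ₂ · sin²(Δλ/2) = 0.127152.
c = 2·atan2(√a, √(1−a)) = 0.72922 rad → d = 6371·c ≈ 4645.84 km.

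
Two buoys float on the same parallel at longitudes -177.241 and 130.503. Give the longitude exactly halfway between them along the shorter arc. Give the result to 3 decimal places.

+156.631°

Signed shortest Δλ from -177.241° to +130.503° is -52.256°.
Midpoint longitude = -177.241° + (-52.256°)/2 = -177.241° − 26.128° = -203.369°.
Normalise into (−180°, 180°]: +156.631°.
(The naïve average (-177.241 + +130.503)/2 = -23.369° is on the wrong side of the globe.)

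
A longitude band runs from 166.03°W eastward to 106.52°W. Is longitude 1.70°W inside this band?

No

Band width going east from -166.03° to -106.52°: ((-106.52 − -166.03) mod 360) = 59.51°.
Offset of -1.70° east of the west edge: ((-1.70 − -166.03) mod 360) = 164.33°.
164.33° > 59.51° ⇒ outside.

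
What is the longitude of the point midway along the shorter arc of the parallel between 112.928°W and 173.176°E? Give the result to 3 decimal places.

149.876°W

Signed shortest Δλ from -112.928° to +173.176° is -73.896°.
Midpoint longitude = -112.928° + (-73.896°)/2 = -112.928° − 36.948° = -149.876°.
(The naïve average (-112.928 + +173.176)/2 = 30.124° is on the wrong side of the globe.)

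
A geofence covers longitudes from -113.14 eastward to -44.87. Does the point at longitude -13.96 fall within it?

No

Band width going east from -113.14° to -44.87°: ((-44.87 − -113.14) mod 360) = 68.27°.
Offset of -13.96° east of the west edge: ((-13.96 − -113.14) mod 360) = 99.18°.
99.18° > 68.27° ⇒ outside.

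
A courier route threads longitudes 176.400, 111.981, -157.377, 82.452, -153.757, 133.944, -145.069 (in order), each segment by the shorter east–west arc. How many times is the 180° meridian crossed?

Leg 1: +176.400° → +111.981°, shortest Δλ = -64.419° (west) — does not cross 180°.
Leg 2: +111.981° → -157.377°, shortest Δλ = 90.642° (east) — crosses 180°.
Leg 3: -157.377° → +82.452°, shortest Δλ = -120.171° (west) — crosses 180°.
Leg 4: +82.452° → -153.757°, shortest Δλ = 123.791° (east) — crosses 180°.
Leg 5: -153.757° → +133.944°, shortest Δλ = -72.299° (west) — crosses 180°.
Leg 6: +133.944° → -145.069°, shortest Δλ = 80.987° (east) — crosses 180°.
Total crossings: 5.

5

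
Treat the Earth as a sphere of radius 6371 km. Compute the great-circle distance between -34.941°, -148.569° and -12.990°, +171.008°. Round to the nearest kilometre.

4730 km

Δλ = 171.008 − -148.569 = 319.577°; wrapped into (−180°, 180°]: -40.423°.
Δφ = -12.990 − -34.941 = 21.951°.
a = sin²(Δφ/2) + cos φ₁ · cos φ₂ · sin²(Δλ/2) = 0.131589.
c = 2·atan2(√a, √(1−a)) = 0.74244 rad → d = 6371·c ≈ 4730.08 km.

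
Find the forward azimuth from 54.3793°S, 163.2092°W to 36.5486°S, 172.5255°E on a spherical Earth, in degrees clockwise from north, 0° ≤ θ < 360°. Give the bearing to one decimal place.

307.0°

Δλ = 172.5255 − -163.2092 = 335.7347°; wrapped into (−180°, 180°]: -24.2653°.
θ = atan2( sin Δλ · cos φ₂ , cos φ₁ · sin φ₂ − sin φ₁ · cos φ₂ · cos Δλ )
  = atan2(-0.33015, 0.24851) = -53.030° → normalised to [0°, 360°): 306.970°.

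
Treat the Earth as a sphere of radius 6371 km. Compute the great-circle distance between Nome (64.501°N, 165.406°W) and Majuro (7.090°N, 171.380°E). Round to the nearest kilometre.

6642 km

Δλ = 171.380 − -165.406 = 336.786°; wrapped into (−180°, 180°]: -23.214°.
Δφ = 7.090 − 64.501 = -57.411°.
a = sin²(Δφ/2) + cos φ₁ · cos φ₂ · sin²(Δλ/2) = 0.247989.
c = 2·atan2(√a, √(1−a)) = 1.04255 rad → d = 6371·c ≈ 6642.07 km.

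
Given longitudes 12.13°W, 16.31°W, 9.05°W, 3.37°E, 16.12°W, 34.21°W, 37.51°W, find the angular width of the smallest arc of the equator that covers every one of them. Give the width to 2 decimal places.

40.88°

Sort the longitudes: -37.51°, -34.21°, -16.31°, -16.12°, -12.13°, -9.05°, +3.37°.
Eastward gaps between consecutive values (wrapping around): 3.30°, 17.90°, 0.19°, 3.99°, 3.08°, 12.42°, 319.12°.
Largest gap = 319.12° ⇒ minimal covering band is its complement: 360° − 319.12° = 40.88°.
Band runs from -37.51° eastward to +3.37°.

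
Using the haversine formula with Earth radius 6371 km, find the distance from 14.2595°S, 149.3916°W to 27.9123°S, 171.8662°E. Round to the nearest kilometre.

4274 km

Δλ = 171.8662 − -149.3916 = 321.2578°; wrapped into (−180°, 180°]: -38.7422°.
Δφ = -27.9123 − -14.2595 = -13.6528°.
a = sin²(Δφ/2) + cos φ₁ · cos φ₂ · sin²(Δλ/2) = 0.108349.
c = 2·atan2(√a, √(1−a)) = 0.67084 rad → d = 6371·c ≈ 4273.91 km.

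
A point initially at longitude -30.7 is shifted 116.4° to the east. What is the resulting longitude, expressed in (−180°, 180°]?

Start at -30.7°; shift +116.4° → +85.7°.
+85.7° already lies in (−180°, 180°].

+85.7°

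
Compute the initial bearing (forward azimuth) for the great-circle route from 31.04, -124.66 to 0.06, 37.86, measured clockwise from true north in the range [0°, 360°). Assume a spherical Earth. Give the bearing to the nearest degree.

Δλ = 37.86 − -124.66 = 162.52°.
θ = atan2( sin Δλ · cos φ₂ , cos φ₁ · sin φ₂ − sin φ₁ · cos φ₂ · cos Δλ )
  = atan2(0.30037, 0.49272) = 31.367° → normalised to [0°, 360°): 31.367°.

31°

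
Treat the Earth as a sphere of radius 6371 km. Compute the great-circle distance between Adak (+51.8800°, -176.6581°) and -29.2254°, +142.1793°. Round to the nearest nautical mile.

5330 nmi

Δλ = 142.1793 − -176.6581 = 318.8374°; wrapped into (−180°, 180°]: -41.1626°.
Δφ = -29.2254 − 51.8800 = -81.1054°.
a = sin²(Δφ/2) + cos φ₁ · cos φ₂ · sin²(Δλ/2) = 0.489266.
c = 2·atan2(√a, √(1−a)) = 1.54933 rad → d = 6371·c ≈ 9870.77 km ≈ 5329.79 nmi.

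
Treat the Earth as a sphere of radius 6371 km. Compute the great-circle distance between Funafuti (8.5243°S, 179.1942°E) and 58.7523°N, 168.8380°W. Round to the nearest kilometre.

Δλ = -168.8380 − 179.1942 = -348.0322°; wrapped into (−180°, 180°]: 11.9678°.
Δφ = 58.7523 − -8.5243 = 67.2766°.
a = sin²(Δφ/2) + cos φ₁ · cos φ₂ · sin²(Δλ/2) = 0.312434.
c = 2·atan2(√a, √(1−a)) = 1.18626 rad → d = 6371·c ≈ 7557.64 km.

7558 km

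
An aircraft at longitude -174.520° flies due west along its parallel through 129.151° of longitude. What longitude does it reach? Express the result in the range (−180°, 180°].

+56.329°

Start at -174.520°; shift −129.151° → -303.671°.
-303.671° lies outside (−180°, 180°]; add 360° → +56.329°.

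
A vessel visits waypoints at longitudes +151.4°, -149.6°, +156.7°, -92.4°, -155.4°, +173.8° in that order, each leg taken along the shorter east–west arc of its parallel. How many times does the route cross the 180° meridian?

Leg 1: +151.4° → -149.6°, shortest Δλ = 59.0° (east) — crosses 180°.
Leg 2: -149.6° → +156.7°, shortest Δλ = -53.7° (west) — crosses 180°.
Leg 3: +156.7° → -92.4°, shortest Δλ = 110.9° (east) — crosses 180°.
Leg 4: -92.4° → -155.4°, shortest Δλ = -63.0° (west) — does not cross 180°.
Leg 5: -155.4° → +173.8°, shortest Δλ = -30.8° (west) — crosses 180°.
Total crossings: 4.

4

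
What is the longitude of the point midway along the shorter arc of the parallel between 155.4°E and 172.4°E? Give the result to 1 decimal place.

163.9°E

Signed shortest Δλ from +155.4° to +172.4° is +17.0°.
Midpoint longitude = +155.4° + (+17.0°)/2 = +155.4° + 8.5° = +163.9°.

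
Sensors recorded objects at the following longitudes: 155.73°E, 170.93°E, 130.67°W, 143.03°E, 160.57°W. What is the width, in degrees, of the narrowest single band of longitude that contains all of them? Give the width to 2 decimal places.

Sort the longitudes: -160.57°, -130.67°, +143.03°, +155.73°, +170.93°.
Eastward gaps between consecutive values (wrapping around): 29.90°, 273.70°, 12.70°, 15.20°, 28.50°.
Largest gap = 273.70° ⇒ minimal covering band is its complement: 360° − 273.70° = 86.30°.
Band runs from +143.03° eastward to -130.67°, crossing the antimeridian.

86.30°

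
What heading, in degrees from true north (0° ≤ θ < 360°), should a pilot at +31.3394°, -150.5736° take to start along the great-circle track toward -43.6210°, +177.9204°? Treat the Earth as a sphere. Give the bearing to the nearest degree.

203°

Δλ = 177.9204 − -150.5736 = 328.4940°; wrapped into (−180°, 180°]: -31.5060°.
θ = atan2( sin Δλ · cos φ₂ , cos φ₁ · sin φ₂ − sin φ₁ · cos φ₂ · cos Δλ )
  = atan2(-0.37831, -0.91024) = -157.431° → normalised to [0°, 360°): 202.569°.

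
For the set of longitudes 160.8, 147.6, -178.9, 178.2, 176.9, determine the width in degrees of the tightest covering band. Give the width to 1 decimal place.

33.5°

Sort the longitudes: -178.9°, +147.6°, +160.8°, +176.9°, +178.2°.
Eastward gaps between consecutive values (wrapping around): 326.5°, 13.2°, 16.1°, 1.3°, 2.9°.
Largest gap = 326.5° ⇒ minimal covering band is its complement: 360° − 326.5° = 33.5°.
Band runs from +147.6° eastward to -178.9°, crossing the antimeridian.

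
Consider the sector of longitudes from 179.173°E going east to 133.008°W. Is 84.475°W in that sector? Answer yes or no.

Band width going east from +179.173° to -133.008°: ((-133.008 − 179.173) mod 360) = 47.819°.
Offset of -84.475° east of the west edge: ((-84.475 − 179.173) mod 360) = 96.352°.
96.352° > 47.819° ⇒ outside.

No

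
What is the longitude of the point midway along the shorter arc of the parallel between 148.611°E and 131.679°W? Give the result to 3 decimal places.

Signed shortest Δλ from +148.611° to -131.679° is +79.710°.
Midpoint longitude = +148.611° + (+79.710°)/2 = +148.611° + 39.855° = +188.466°.
Normalise into (−180°, 180°]: -171.534°.
(The naïve average (+148.611 + -131.679)/2 = 8.466° is on the wrong side of the globe.)

171.534°W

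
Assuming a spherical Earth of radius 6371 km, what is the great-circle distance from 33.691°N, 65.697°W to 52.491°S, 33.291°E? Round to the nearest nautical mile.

7282 nmi

Δλ = 33.291 − -65.697 = 98.988°.
Δφ = -52.491 − 33.691 = -86.182°.
a = sin²(Δφ/2) + cos φ₁ · cos φ₂ · sin²(Δλ/2) = 0.759589.
c = 2·atan2(√a, √(1−a)) = 2.11669 rad → d = 6371·c ≈ 13485.41 km ≈ 7281.54 nmi.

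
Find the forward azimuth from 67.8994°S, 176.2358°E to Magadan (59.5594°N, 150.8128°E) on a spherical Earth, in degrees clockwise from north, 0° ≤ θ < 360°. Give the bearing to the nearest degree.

Δλ = 150.8128 − 176.2358 = -25.4230°.
θ = atan2( sin Δλ · cos φ₂ , cos φ₁ · sin φ₂ − sin φ₁ · cos φ₂ · cos Δλ )
  = atan2(-0.21750, 0.74833) = -16.206° → normalised to [0°, 360°): 343.794°.

344°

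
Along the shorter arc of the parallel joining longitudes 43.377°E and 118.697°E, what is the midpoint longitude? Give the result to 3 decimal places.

81.037°E

Signed shortest Δλ from +43.377° to +118.697° is +75.320°.
Midpoint longitude = +43.377° + (+75.320°)/2 = +43.377° + 37.660° = +81.037°.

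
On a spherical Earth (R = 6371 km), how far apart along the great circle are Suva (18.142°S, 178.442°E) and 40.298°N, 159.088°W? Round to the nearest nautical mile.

3727 nmi

Δλ = -159.088 − 178.442 = -337.530°; wrapped into (−180°, 180°]: 22.470°.
Δφ = 40.298 − -18.142 = 58.440°.
a = sin²(Δφ/2) + cos φ₁ · cos φ₂ · sin²(Δλ/2) = 0.265817.
c = 2·atan2(√a, √(1−a)) = 1.08336 rad → d = 6371·c ≈ 6902.06 km ≈ 3726.81 nmi.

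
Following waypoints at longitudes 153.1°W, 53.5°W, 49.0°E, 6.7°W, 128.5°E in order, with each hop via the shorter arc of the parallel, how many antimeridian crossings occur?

0

Leg 1: -153.1° → -53.5°, shortest Δλ = 99.6° (east) — does not cross 180°.
Leg 2: -53.5° → +49.0°, shortest Δλ = 102.5° (east) — does not cross 180°.
Leg 3: +49.0° → -6.7°, shortest Δλ = -55.7° (west) — does not cross 180°.
Leg 4: -6.7° → +128.5°, shortest Δλ = 135.2° (east) — does not cross 180°.
Total crossings: 0.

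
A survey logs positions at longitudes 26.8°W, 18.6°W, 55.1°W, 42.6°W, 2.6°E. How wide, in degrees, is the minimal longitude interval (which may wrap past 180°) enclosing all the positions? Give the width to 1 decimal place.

Sort the longitudes: -55.1°, -42.6°, -26.8°, -18.6°, +2.6°.
Eastward gaps between consecutive values (wrapping around): 12.5°, 15.8°, 8.2°, 21.2°, 302.3°.
Largest gap = 302.3° ⇒ minimal covering band is its complement: 360° − 302.3° = 57.7°.
Band runs from -55.1° eastward to +2.6°.

57.7°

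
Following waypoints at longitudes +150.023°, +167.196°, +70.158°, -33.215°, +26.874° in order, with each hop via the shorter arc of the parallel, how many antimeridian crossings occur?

Leg 1: +150.023° → +167.196°, shortest Δλ = 17.173° (east) — does not cross 180°.
Leg 2: +167.196° → +70.158°, shortest Δλ = -97.038° (west) — does not cross 180°.
Leg 3: +70.158° → -33.215°, shortest Δλ = -103.373° (west) — does not cross 180°.
Leg 4: -33.215° → +26.874°, shortest Δλ = 60.089° (east) — does not cross 180°.
Total crossings: 0.

0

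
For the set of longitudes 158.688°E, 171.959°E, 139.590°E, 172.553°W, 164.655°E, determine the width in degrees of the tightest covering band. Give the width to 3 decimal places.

Sort the longitudes: -172.553°, +139.590°, +158.688°, +164.655°, +171.959°.
Eastward gaps between consecutive values (wrapping around): 312.143°, 19.098°, 5.967°, 7.304°, 15.488°.
Largest gap = 312.143° ⇒ minimal covering band is its complement: 360° − 312.143° = 47.857°.
Band runs from +139.590° eastward to -172.553°, crossing the antimeridian.

47.857°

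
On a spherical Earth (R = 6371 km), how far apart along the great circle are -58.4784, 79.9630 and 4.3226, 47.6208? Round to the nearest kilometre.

7550 km

Δλ = 47.6208 − 79.9630 = -32.3422°.
Δφ = 4.3226 − -58.4784 = 62.8010°.
a = sin²(Δφ/2) + cos φ₁ · cos φ₂ · sin²(Δλ/2) = 0.311896.
c = 2·atan2(√a, √(1−a)) = 1.18510 rad → d = 6371·c ≈ 7550.25 km.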